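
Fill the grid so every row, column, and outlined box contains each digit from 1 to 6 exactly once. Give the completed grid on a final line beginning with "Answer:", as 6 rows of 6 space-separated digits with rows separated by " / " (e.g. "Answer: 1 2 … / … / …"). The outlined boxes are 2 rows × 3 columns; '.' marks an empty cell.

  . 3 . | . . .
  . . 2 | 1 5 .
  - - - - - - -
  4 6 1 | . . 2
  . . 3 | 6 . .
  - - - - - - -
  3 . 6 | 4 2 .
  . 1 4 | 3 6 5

Step 1. [r1c5∈{4}] nothing but 4 survives at r1c5, so r1c5=4.
Step 2. [r1c6∈{6}] r1c6's peers cover all but 6. So r1c6=6.
Step 3. [r4c2∈{2,5}] 2 has one home in col 2: r4c2, so r4c2=2.
Step 4. [r4c6∈{1,4}] across row 4, 4 lands solely at r4c6 ⇒ r4c6=4.
Step 5. [r1c1∈{1,5}] r1c1 is the only open cell in row 1 admitting 1 ⇒ r1c1=1.
Step 6. [r1c4∈{2}] only 2 remains possible at r1c4. So r1c4=2.
Step 7. [r2c1∈{6}] nothing but 6 survives at r2c1, so r2c1=6.
Step 8. [r4c1∈{5}] r4c1's peers cover all but 5. So r4c1=5.
Step 9. [r6c1∈{2}] r6c1's peers cover all but 2, so r6c1=2.
Step 10. [r5c2∈{5}] r5c2 has the single candidate 5, so r5c2=5.
Step 11. [r3c4∈{5}] only 5 remains possible at r3c4 ⇒ r3c4=5.
Step 12. [r1c3∈{5}] nothing but 5 survives at r1c3. So r1c3=5.
Step 13. [r3c5∈{3}] nothing but 3 survives at r3c5. So r3c5=3.
Step 14. [r2c2∈{4}] only 4 remains possible at r2c2 ⇒ r2c2=4.
Step 15. [r4c5∈{1}] nothing but 1 survives at r4c5, so r4c5=1.
Step 16. [r2c6∈{3}] r2c6 is down to just 3 ⇒ r2c6=3.
Step 17. [r5c6∈{1}] r5c6 has the single candidate 1 ⇒ r5c6=1.

Answer: 1 3 5 2 4 6 / 6 4 2 1 5 3 / 4 6 1 5 3 2 / 5 2 3 6 1 4 / 3 5 6 4 2 1 / 2 1 4 3 6 5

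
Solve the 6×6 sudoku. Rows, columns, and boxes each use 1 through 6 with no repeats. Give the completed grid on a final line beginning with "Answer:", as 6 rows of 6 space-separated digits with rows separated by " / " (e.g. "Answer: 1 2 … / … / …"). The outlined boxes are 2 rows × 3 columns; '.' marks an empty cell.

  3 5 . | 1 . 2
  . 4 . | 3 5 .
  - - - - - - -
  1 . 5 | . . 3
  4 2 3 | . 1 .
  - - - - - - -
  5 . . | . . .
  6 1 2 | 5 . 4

Step 1. [r2c6∈{6}] nothing but 6 survives at r2c6, so r2c6=6.
Step 2. [r3c4∈{2,4,6}] in col 4, 4 fits only at r3c4 ⇒ r3c4=4.
Step 3. [r3c5∈{2,6}] row 3 places 2 nowhere but r3c5, so r3c5=2.
Step 4. [r5c5∈{3,6}] r5c5 is the only open cell in col 5 admitting 6 ⇒ r5c5=6.
Step 5. [r5c3∈{4}] r5c3 is down to just 4, so r5c3=4.
Step 6. [r5c2∈{3}] r5c2's peers cover all but 3, so r5c2=3.
Step 7. [r2c3∈{1}] only 1 remains possible at r2c3, so r2c3=1.
Step 8. [r6c5∈{3}] r6c5 is down to just 3 ⇒ r6c5=3.
Step 9. [r3c2∈{6}] only 6 remains possible at r3c2, so r3c2=6.
Step 10. [r4c4∈{6}] r4c4's peers cover all but 6, so r4c4=6.
Step 11. [r5c6∈{1}] r5c6 has the single candidate 1 ⇒ r5c6=1.
Step 12. [r1c3∈{6}] r1c3's peers cover all but 6 ⇒ r1c3=6.
Step 13. [r5c4∈{2}] r5c4's peers cover all but 2, so r5c4=2.
Step 14. [r2c1∈{2}] r2c1's peers cover all but 2 ⇒ r2c1=2.
Step 15. [r1c5∈{4}] r1c5's peers cover all but 4 ⇒ r1c5=4.
Step 16. [r4c6∈{5}] r4c6 is down to just 5, so r4c6=5.

Answer: 3 5 6 1 4 2 / 2 4 1 3 5 6 / 1 6 5 4 2 3 / 4 2 3 6 1 5 / 5 3 4 2 6 1 / 6 1 2 5 3 4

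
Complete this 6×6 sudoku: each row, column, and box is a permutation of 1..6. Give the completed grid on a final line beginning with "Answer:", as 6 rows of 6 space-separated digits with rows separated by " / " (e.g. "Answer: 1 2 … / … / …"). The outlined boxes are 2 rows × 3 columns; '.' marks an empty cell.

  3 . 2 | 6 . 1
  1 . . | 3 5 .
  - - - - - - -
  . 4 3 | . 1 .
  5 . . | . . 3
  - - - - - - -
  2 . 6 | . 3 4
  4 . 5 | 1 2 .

Step 1. [r4c5∈{4,6}] r4c5 is the only open cell in col 5 admitting 6. So r4c5=6.
Step 2. [r3c6∈{2,5}] 5 has one home in col 6: r3c6 ⇒ r3c6=5.
Step 3. [r4c2∈{1,2}] 2 has one home in col 2: r4c2 ⇒ r4c2=2.
Step 4. [r5c2∈{1}] r5c2 has the single candidate 1. So r5c2=1.
Step 5. [r2c2∈{6}] r2c2 is down to just 6 ⇒ r2c2=6.
Step 6. [r4c3∈{1}] r4c3 has the single candidate 1, so r4c3=1.
Step 7. [r3c1∈{6}] nothing but 6 survives at r3c1 ⇒ r3c1=6.
Step 8. [r3c4∈{2}] r3c4 is down to just 2, so r3c4=2.
Step 9. [r6c6∈{6}] nothing but 6 survives at r6c6 ⇒ r6c6=6.
Step 10. [r2c3∈{4}] r2c3's peers cover all but 4. So r2c3=4.
Step 11. [r1c5∈{4}] nothing but 4 survives at r1c5 ⇒ r1c5=4.
Step 12. [r6c2∈{3}] r6c2 has the single candidate 3, so r6c2=3.
Step 13. [r5c4∈{5}] r5c4 is down to just 5 ⇒ r5c4=5.
Step 14. [r2c6∈{2}] only 2 remains possible at r2c6, so r2c6=2.
Step 15. [r1c2∈{5}] r1c2 has the single candidate 5. So r1c2=5.
Step 16. [r4c4∈{4}] r4c4's peers cover all but 4. So r4c4=4.

Answer: 3 5 2 6 4 1 / 1 6 4 3 5 2 / 6 4 3 2 1 5 / 5 2 1 4 6 3 / 2 1 6 5 3 4 / 4 3 5 1 2 6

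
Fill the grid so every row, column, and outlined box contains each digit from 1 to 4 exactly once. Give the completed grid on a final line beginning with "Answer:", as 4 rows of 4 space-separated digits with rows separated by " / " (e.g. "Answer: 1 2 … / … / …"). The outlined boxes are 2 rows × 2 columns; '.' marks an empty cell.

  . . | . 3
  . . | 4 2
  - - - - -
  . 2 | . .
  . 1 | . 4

Step 1. [r4c1∈{3}] r4c1 has the single candidate 3. So r4c1=3.
Step 2. [r1c1∈{1,2,4}] r1c1 is the only open cell in row 1 admitting 2. So r1c1=2.
Step 3. [r3c3∈{1,3}] across row 3, 3 lands solely at r3c3. So r3c3=3.
Step 4. [r2c1∈{1}] nothing but 1 survives at r2c1, so r2c1=1.
Step 5. [r4c3∈{2}] nothing but 2 survives at r4c3, so r4c3=2.
Step 6. [r2c2∈{3}] r2c2 has the single candidate 3 ⇒ r2c2=3.
Step 7. [r1c3∈{1}] r1c3 is down to just 1 ⇒ r1c3=1.
Step 8. [r1c2∈{4}] r1c2's peers cover all but 4 ⇒ r1c2=4.
Step 9. [r3c4∈{1}] r3c4 has the single candidate 1 ⇒ r3c4=1.
Step 10. [r3c1∈{4}] nothing but 4 survives at r3c1. So r3c1=4.

Answer: 2 4 1 3 / 1 3 4 2 / 4 2 3 1 / 3 1 2 4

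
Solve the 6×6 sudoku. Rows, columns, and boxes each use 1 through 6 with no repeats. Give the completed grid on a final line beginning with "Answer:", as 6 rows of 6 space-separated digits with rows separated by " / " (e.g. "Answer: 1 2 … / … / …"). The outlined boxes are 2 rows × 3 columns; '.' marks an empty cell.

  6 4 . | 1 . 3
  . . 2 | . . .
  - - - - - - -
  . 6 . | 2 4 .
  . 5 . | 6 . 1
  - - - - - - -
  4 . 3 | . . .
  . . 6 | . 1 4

Step 1. [r5c4∈{5}] r5c4's peers cover all but 5, so r5c4=5.
Step 2. [r3c1∈{1,3}] r3c1 is the only open cell in row 3 admitting 3 ⇒ r3c1=3.
Step 3. [r5c6∈{2,6}] r5c6 is the only open cell in col 6 admitting 2, so r5c6=2.
Step 4. [r1c3∈{5}] nothing but 5 survives at r1c3, so r1c3=5.
Step 5. [r2c5∈{5,6}] across col 5, 5 lands solely at r2c5. So r2c5=5.
Step 6. [r6c2∈{2}] nothing but 2 survives at r6c2, so r6c2=2.
Step 7. [r5c2∈{1}] r5c2's peers cover all but 1. So r5c2=1.
Step 8. [r1c5∈{2}] nothing but 2 survives at r1c5. So r1c5=2.
Step 9. [r6c1∈{5}] r6c1 is down to just 5. So r6c1=5.
Step 10. [r4c3∈{4}] r4c3 is down to just 4, so r4c3=4.
Step 11. [r4c1∈{2}] only 2 remains possible at r4c1, so r4c1=2.
Step 12. [r4c5∈{3}] r4c5 has the single candidate 3. So r4c5=3.
Step 13. [r6c4∈{3}] r6c4's peers cover all but 3, so r6c4=3.
Step 14. [r2c4∈{4}] r2c4 is down to just 4. So r2c4=4.
Step 15. [r2c1∈{1}] r2c1 is down to just 1. So r2c1=1.
Step 16. [r3c6∈{5}] r3c6's peers cover all but 5. So r3c6=5.
Step 17. [r2c6∈{6}] nothing but 6 survives at r2c6. So r2c6=6.
Step 18. [r5c5∈{6}] nothing but 6 survives at r5c5. So r5c5=6.
Step 19. [r3c3∈{1}] r3c3 is down to just 1 ⇒ r3c3=1.
Step 20. [r2c2∈{3}] r2c2 has the single candidate 3 ⇒ r2c2=3.

Answer: 6 4 5 1 2 3 / 1 3 2 4 5 6 / 3 6 1 2 4 5 / 2 5 4 6 3 1 / 4 1 3 5 6 2 / 5 2 6 3 1 4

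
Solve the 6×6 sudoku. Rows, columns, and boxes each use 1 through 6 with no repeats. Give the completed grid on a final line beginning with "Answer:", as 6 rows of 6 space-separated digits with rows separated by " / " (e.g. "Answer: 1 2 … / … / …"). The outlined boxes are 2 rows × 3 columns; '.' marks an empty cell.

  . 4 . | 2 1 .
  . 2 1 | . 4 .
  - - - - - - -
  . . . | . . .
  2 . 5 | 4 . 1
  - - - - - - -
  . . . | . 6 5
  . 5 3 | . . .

Step 1. [r6c1∈{1,4,6}] row 6 places 6 nowhere but r6c1 ⇒ r6c1=6.
Step 2. [r2c4∈{3,5,6}] across box 2, 5 lands solely at r2c4 ⇒ r2c4=5.
Step 3. [r3c4∈{3,6}] 6 has one home in col 4: r3c4. So r3c4=6.
Step 4. [r5c2∈{1}] nothing but 1 survives at r5c2, so r5c2=1.
Step 5. [r3c2∈{3}] only 3 remains possible at r3c2, so r3c2=3.
Step 6. [r3c3∈{4}] r3c3 is down to just 4. So r3c3=4.
Step 7. [r2c1∈{3}] r2c1 is down to just 3. So r2c1=3.
Step 8. [r6c5∈{2}] r6c5's peers cover all but 2. So r6c5=2.
Step 9. [r1c6∈{3,6}] row 1 places 3 nowhere but r1c6. So r1c6=3.
Step 10. [r2c6∈{6}] nothing but 6 survives at r2c6. So r2c6=6.
Step 11. [r1c1∈{5}] only 5 remains possible at r1c1 ⇒ r1c1=5.
Step 12. [r3c5∈{5}] r3c5 has the single candidate 5. So r3c5=5.
Step 13. [r3c1∈{1}] r3c1's peers cover all but 1, so r3c1=1.
Step 14. [r4c2∈{6}] nothing but 6 survives at r4c2 ⇒ r4c2=6.
Step 15. [r5c4∈{3}] r5c4 is down to just 3. So r5c4=3.
Step 16. [r6c4∈{1}] only 1 remains possible at r6c4, so r6c4=1.
Step 17. [r5c1∈{4}] only 4 remains possible at r5c1, so r5c1=4.
Step 18. [r4c5∈{3}] only 3 remains possible at r4c5. So r4c5=3.
Step 19. [r3c6∈{2}] nothing but 2 survives at r3c6. So r3c6=2.
Step 20. [r6c6∈{4}] r6c6's peers cover all but 4. So r6c6=4.
Step 21. [r1c3∈{6}] only 6 remains possible at r1c3 ⇒ r1c3=6.
Step 22. [r5c3∈{2}] r5c3's peers cover all but 2 ⇒ r5c3=2.

Answer: 5 4 6 2 1 3 / 3 2 1 5 4 6 / 1 3 4 6 5 2 / 2 6 5 4 3 1 / 4 1 2 3 6 5 / 6 5 3 1 2 4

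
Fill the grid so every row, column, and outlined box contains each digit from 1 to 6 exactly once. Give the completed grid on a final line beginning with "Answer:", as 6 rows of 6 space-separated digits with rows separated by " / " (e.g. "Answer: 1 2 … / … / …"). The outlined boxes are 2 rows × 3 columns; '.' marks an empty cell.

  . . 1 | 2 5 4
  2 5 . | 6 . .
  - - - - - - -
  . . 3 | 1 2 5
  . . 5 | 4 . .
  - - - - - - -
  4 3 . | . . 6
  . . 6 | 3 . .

Step 1. [r3c1∈{6}] r3c1's peers cover all but 6 ⇒ r3c1=6.
Step 2. [r5c5∈{1}] r5c5 has the single candidate 1. So r5c5=1.
Step 3. [r2c5∈{3}] r2c5 has the single candidate 3. So r2c5=3.
Step 4. [r4c1∈{1}] nothing but 1 survives at r4c1, so r4c1=1.
Step 5. [r4c2∈{2}] r4c2 is down to just 2, so r4c2=2.
Step 6. [r4c5∈{6}] nothing but 6 survives at r4c5. So r4c5=6.
Step 7. [r1c1∈{3}] r1c1's peers cover all but 3 ⇒ r1c1=3.
Step 8. [r1c2∈{6}] nothing but 6 survives at r1c2. So r1c2=6.
Step 9. [r6c6∈{2}] nothing but 2 survives at r6c6, so r6c6=2.
Step 10. [r6c1∈{5}] only 5 remains possible at r6c1, so r6c1=5.
Step 11. [r6c2∈{1}] r6c2's peers cover all but 1, so r6c2=1.
Step 12. [r2c3∈{4}] r2c3 is down to just 4 ⇒ r2c3=4.
Step 13. [r5c3∈{2}] nothing but 2 survives at r5c3. So r5c3=2.
Step 14. [r2c6∈{1}] r2c6's peers cover all but 1. So r2c6=1.
Step 15. [r4c6∈{3}] only 3 remains possible at r4c6 ⇒ r4c6=3.
Step 16. [r5c4∈{5}] r5c4 has the single candidate 5, so r5c4=5.
Step 17. [r6c5∈{4}] r6c5's peers cover all but 4. So r6c5=4.
Step 18. [r3c2∈{4}] r3c2 has the single candidate 4. So r3c2=4.

Answer: 3 6 1 2 5 4 / 2 5 4 6 3 1 / 6 4 3 1 2 5 / 1 2 5 4 6 3 / 4 3 2 5 1 6 / 5 1 6 3 4 2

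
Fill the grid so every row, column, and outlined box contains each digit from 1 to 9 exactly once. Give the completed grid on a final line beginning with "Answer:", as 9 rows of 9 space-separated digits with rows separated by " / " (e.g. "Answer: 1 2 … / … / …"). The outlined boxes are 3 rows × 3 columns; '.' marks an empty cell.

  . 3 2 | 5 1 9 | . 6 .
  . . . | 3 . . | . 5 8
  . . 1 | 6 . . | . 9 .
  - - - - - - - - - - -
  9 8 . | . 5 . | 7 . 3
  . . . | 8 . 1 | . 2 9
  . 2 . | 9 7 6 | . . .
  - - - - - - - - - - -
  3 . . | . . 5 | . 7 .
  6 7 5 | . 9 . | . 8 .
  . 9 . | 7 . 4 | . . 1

Step 1. [r1c7∈{4}] only 4 remains possible at r1c7. So r1c7=4.
Step 2. [r5c7∈{5,6}] 6 has one home in box 6: r5c7. So r5c7=6.
Step 3. [r9c5∈{2,3,6,8}] r9c5 is the only open cell in row 9 admitting 6. So r9c5=6.
Step 4. [r4c4∈{2,4}] across col 4, 4 lands solely at r4c4. So r4c4=4.
Step 5. [r6c1∈{1,4,5}] r6c1 is the only open cell in col 1 admitting 1. So r6c1=1.
Step 6. [r3c6∈{2,7,8}] 8 has one home in col 6: r3c6. So r3c6=8.
Step 7. [r3c7∈{2,3}] r3c7 is the only open cell in row 3 admitting 3, so r3c7=3.
Step 8. [r8c7∈{2}] r8c7 is down to just 2. So r8c7=2.
Step 9. [r2c6∈{2,7}] in col 6, 7 fits only at r2c6, so r2c6=7.
Step 10. [r2c1∈{4}] r2c1's peers cover all but 4, so r2c1=4.
Step 11. [r5c3∈{3,4,7}] across col 3, 7 lands solely at r5c3. So r5c3=7.
Step 12. [r5c2∈{4,5}] in row 5, 4 fits only at r5c2 ⇒ r5c2=4.
Step 13. [r7c5∈{2,8}] 8 has one home in col 5: r7c5 ⇒ r7c5=8.
Step 14. [r3c9∈{2,7}] r3c9 is the only open cell in col 9 admitting 2, so r3c9=2.
Step 15. [r1c1∈{7,8}] row 1 places 8 nowhere but r1c1, so r1c1=8.
Step 16. [r8c9∈{4}] r8c9's peers cover all but 4. So r8c9=4.
Step 17. [r7c4∈{1,2}] 2 has one home in row 7: r7c4. So r7c4=2.
Step 18. [r3c1∈{5,7}] in row 3, 7 fits only at r3c1 ⇒ r3c1=7.
Step 19. [r6c7∈{5,8}] row 6 places 8 nowhere but r6c7. So r6c7=8.
Step 20. [r2c2∈{6}] r2c2 is down to just 6. So r2c2=6.
Step 21. [r4c6∈{2}] r4c6 has the single candidate 2 ⇒ r4c6=2.
Step 22. [r7c9∈{6}] r7c9 has the single candidate 6. So r7c9=6.
Step 23. [r2c5∈{2}] r2c5 is down to just 2, so r2c5=2.
Step 24. [r8c6∈{3}] nothing but 3 survives at r8c6 ⇒ r8c6=3.
Step 25. [r7c2∈{1}] r7c2 has the single candidate 1, so r7c2=1.
Step 26. [r1c9∈{7}] r1c9 is down to just 7. So r1c9=7.
Step 27. [r2c3∈{9}] only 9 remains possible at r2c3 ⇒ r2c3=9.
Step 28. [r9c7∈{5}] r9c7's peers cover all but 5, so r9c7=5.
Step 29. [r6c9∈{5}] nothing but 5 survives at r6c9, so r6c9=5.
Step 30. [r4c3∈{6}] nothing but 6 survives at r4c3, so r4c3=6.
Step 31. [r6c8∈{4}] nothing but 4 survives at r6c8. So r6c8=4.
Step 32. [r9c1∈{2}] nothing but 2 survives at r9c1. So r9c1=2.
Step 33. [r9c8∈{3}] r9c8 is down to just 3 ⇒ r9c8=3.
Step 34. [r6c3∈{3}] r6c3 has the single candidate 3. So r6c3=3.
Step 35. [r5c1∈{5}] r5c1's peers cover all but 5 ⇒ r5c1=5.
Step 36. [r8c4∈{1}] r8c4's peers cover all but 1 ⇒ r8c4=1.
Step 37. [r2c7∈{1}] r2c7 is down to just 1 ⇒ r2c7=1.
Step 38. [r9c3∈{8}] only 8 remains possible at r9c3 ⇒ r9c3=8.
Step 39. [r4c8∈{1}] r4c8 has the single candidate 1 ⇒ r4c8=1.
Step 40. [r7c3∈{4}] r7c3's peers cover all but 4, so r7c3=4.
Step 41. [r3c5∈{4}] only 4 remains possible at r3c5. So r3c5=4.
Step 42. [r5c5∈{3}] nothing but 3 survives at r5c5 ⇒ r5c5=3.
Step 43. [r3c2∈{5}] r3c2 has the single candidate 5 ⇒ r3c2=5.
Step 44. [r7c7∈{9}] r7c7 has the single candidate 9, so r7c7=9.

Answer: 8 3 2 5 1 9 4 6 7 / 4 6 9 3 2 7 1 5 8 / 7 5 1 6 4 8 3 9 2 / 9 8 6 4 5 2 7 1 3 / 5 4 7 8 3 1 6 2 9 / 1 2 3 9 7 6 8 4 5 / 3 1 4 2 8 5 9 7 6 / 6 7 5 1 9 3 2 8 4 / 2 9 8 7 6 4 5 3 1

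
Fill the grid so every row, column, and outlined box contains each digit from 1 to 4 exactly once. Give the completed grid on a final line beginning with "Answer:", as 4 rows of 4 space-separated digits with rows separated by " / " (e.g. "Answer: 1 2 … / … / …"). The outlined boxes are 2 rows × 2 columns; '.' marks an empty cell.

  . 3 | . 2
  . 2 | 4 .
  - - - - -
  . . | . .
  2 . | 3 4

Step 1. [r3c4∈{1}] r3c4 is down to just 1. So r3c4=1.
Step 2. [r1c1∈{1,4}] 4 has one home in row 1: r1c1. So r1c1=4.
Step 3. [r4c2∈{1}] nothing but 1 survives at r4c2, so r4c2=1.
Step 4. [r3c2∈{4}] nothing but 4 survives at r3c2 ⇒ r3c2=4.
Step 5. [r3c1∈{3}] r3c1 has the single candidate 3, so r3c1=3.
Step 6. [r2c4∈{3}] only 3 remains possible at r2c4, so r2c4=3.
Step 7. [r1c3∈{1}] r1c3's peers cover all but 1. So r1c3=1.
Step 8. [r2c1∈{1}] r2c1's peers cover all but 1, so r2c1=1.
Step 9. [r3c3∈{2}] r3c3's peers cover all but 2 ⇒ r3c3=2.

Answer: 4 3 1 2 / 1 2 4 3 / 3 4 2 1 / 2 1 3 4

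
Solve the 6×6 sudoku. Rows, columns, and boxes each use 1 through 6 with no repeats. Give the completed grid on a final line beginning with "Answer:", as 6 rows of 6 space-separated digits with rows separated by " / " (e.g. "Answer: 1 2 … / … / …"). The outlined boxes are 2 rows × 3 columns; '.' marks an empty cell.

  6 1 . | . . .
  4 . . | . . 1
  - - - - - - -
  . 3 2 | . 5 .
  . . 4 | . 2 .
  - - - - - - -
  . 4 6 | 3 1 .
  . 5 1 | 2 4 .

Step 1. [r1c6∈{2,3,4,5}] in row 1, 2 fits only at r1c6, so r1c6=2.
Step 2. [r3c6∈{4,6}] across col 6, 4 lands solely at r3c6, so r3c6=4.
Step 3. [r3c4∈{1,6}] r3c4 is the only open cell in row 3 admitting 6 ⇒ r3c4=6.
Step 4. [r2c4∈{5}] r2c4 has the single candidate 5. So r2c4=5.
Step 5. [r1c5∈{3}] r1c5 has the single candidate 3. So r1c5=3.
Step 6. [r4c1∈{1,5}] 5 has one home in row 4: r4c1, so r4c1=5.
Step 7. [r1c4∈{4}] r1c4 has the single candidate 4 ⇒ r1c4=4.
Step 8. [r2c2∈{2}] nothing but 2 survives at r2c2, so r2c2=2.
Step 9. [r4c2∈{6}] only 6 remains possible at r4c2. So r4c2=6.
Step 10. [r4c6∈{3}] nothing but 3 survives at r4c6 ⇒ r4c6=3.
Step 11. [r2c3∈{3}] nothing but 3 survives at r2c3, so r2c3=3.
Step 12. [r2c5∈{6}] r2c5 is down to just 6, so r2c5=6.
Step 13. [r5c6∈{5}] r5c6's peers cover all but 5. So r5c6=5.
Step 14. [r3c1∈{1}] nothing but 1 survives at r3c1 ⇒ r3c1=1.
Step 15. [r6c6∈{6}] r6c6 is down to just 6 ⇒ r6c6=6.
Step 16. [r4c4∈{1}] r4c4 has the single candidate 1. So r4c4=1.
Step 17. [r6c1∈{3}] r6c1's peers cover all but 3, so r6c1=3.
Step 18. [r5c1∈{2}] r5c1 has the single candidate 2 ⇒ r5c1=2.
Step 19. [r1c3∈{5}] r1c3 has the single candidate 5, so r1c3=5.

Answer: 6 1 5 4 3 2 / 4 2 3 5 6 1 / 1 3 2 6 5 4 / 5 6 4 1 2 3 / 2 4 6 3 1 5 / 3 5 1 2 4 6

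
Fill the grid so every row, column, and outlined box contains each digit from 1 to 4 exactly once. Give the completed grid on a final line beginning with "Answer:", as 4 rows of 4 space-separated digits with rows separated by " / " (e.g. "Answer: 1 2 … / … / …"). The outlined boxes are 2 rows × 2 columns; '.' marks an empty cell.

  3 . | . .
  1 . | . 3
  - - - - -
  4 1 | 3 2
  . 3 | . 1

Step 1. [r1c4∈{4}] nothing but 4 survives at r1c4, so r1c4=4.
Step 2. [r2c3∈{2}] nothing but 2 survives at r2c3. So r2c3=2.
Step 3. [r2c2∈{4}] r2c2's peers cover all but 4. So r2c2=4.
Step 4. [r4c1∈{2}] r4c1 is down to just 2 ⇒ r4c1=2.
Step 5. [r1c2∈{2}] r1c2 has the single candidate 2 ⇒ r1c2=2.
Step 6. [r4c3∈{4}] only 4 remains possible at r4c3, so r4c3=4.
Step 7. [r1c3∈{1}] r1c3 has the single candidate 1, so r1c3=1.

Answer: 3 2 1 4 / 1 4 2 3 / 4 1 3 2 / 2 3 4 1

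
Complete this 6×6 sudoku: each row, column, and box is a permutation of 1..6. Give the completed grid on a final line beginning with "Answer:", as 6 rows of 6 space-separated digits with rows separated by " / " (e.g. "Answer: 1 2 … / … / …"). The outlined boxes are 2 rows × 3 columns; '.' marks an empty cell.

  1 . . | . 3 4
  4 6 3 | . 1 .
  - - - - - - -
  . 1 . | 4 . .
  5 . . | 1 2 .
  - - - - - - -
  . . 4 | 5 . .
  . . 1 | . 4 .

Step 1. [r6c4∈{2,3,6}] across col 4, 3 lands solely at r6c4 ⇒ r6c4=3.
Step 2. [r5c5∈{6}] r5c5 has the single candidate 6, so r5c5=6.
Step 3. [r6c6∈{2}] r6c6's peers cover all but 2 ⇒ r6c6=2.
Step 4. [r4c3∈{6}] only 6 remains possible at r4c3. So r4c3=6.
Step 5. [r3c6∈{3,5,6}] in row 3, 6 fits only at r3c6. So r3c6=6.
Step 6. [r3c1∈{2,3}] in row 3, 3 fits only at r3c1. So r3c1=3.
Step 7. [r1c3∈{2,5}] col 3 places 5 nowhere but r1c3 ⇒ r1c3=5.
Step 8. [r1c2∈{2}] nothing but 2 survives at r1c2 ⇒ r1c2=2.
Step 9. [r6c2∈{5}] nothing but 5 survives at r6c2 ⇒ r6c2=5.
Step 10. [r5c6∈{1}] only 1 remains possible at r5c6. So r5c6=1.
Step 11. [r3c5∈{5}] r3c5's peers cover all but 5 ⇒ r3c5=5.
Step 12. [r4c6∈{3}] only 3 remains possible at r4c6. So r4c6=3.
Step 13. [r2c4∈{2}] r2c4 has the single candidate 2. So r2c4=2.
Step 14. [r4c2∈{4}] r4c2 is down to just 4 ⇒ r4c2=4.
Step 15. [r6c1∈{6}] r6c1 is down to just 6. So r6c1=6.
Step 16. [r2c6∈{5}] r2c6 has the single candidate 5 ⇒ r2c6=5.
Step 17. [r3c3∈{2}] r3c3 has the single candidate 2. So r3c3=2.
Step 18. [r5c2∈{3}] only 3 remains possible at r5c2. So r5c2=3.
Step 19. [r1c4∈{6}] only 6 remains possible at r1c4. So r1c4=6.
Step 20. [r5c1∈{2}] r5c1 is down to just 2. So r5c1=2.

Answer: 1 2 5 6 3 4 / 4 6 3 2 1 5 / 3 1 2 4 5 6 / 5 4 6 1 2 3 / 2 3 4 5 6 1 / 6 5 1 3 4 2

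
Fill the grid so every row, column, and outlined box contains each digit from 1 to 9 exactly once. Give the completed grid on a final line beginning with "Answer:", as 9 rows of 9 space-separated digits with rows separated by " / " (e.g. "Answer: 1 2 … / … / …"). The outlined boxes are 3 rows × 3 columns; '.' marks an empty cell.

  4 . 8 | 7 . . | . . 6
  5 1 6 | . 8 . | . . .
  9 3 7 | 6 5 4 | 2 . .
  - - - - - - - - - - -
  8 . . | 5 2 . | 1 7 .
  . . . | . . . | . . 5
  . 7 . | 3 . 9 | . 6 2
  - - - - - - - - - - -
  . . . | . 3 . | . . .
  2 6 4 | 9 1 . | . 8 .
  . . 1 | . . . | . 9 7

Step 1. [r7c8∈{1,2,4,5}] in col 8, 2 fits only at r7c8, so r7c8=2.
Step 2. [r6c5∈{4}] r6c5 is down to just 4. So r6c5=4.
Step 3. [r5c1∈{1,3,6}] r5c1 is the only open cell in col 1 admitting 6, so r5c1=6.
Step 4. [r1c6∈{1,2,3}] r1c6 is the only open cell in box 2 admitting 1. So r1c6=1.
Step 5. [r8c9∈{3}] only 3 remains possible at r8c9, so r8c9=3.
Step 6. [r8c7∈{5}] r8c7 has the single candidate 5 ⇒ r8c7=5.
Step 7. [r2c6∈{2,3}] col 6 places 3 nowhere but r2c6. So r2c6=3.
Step 8. [r9c6∈{2,5,6,8}] across col 6, 2 lands solely at r9c6 ⇒ r9c6=2.
Step 9. [r7c6∈{5,6,7,8}] 5 has one home in col 6: r7c6, so r7c6=5.
Step 10. [r5c3∈{2,3,9}] r5c3 is the only open cell in col 3 admitting 2 ⇒ r5c3=2.
Step 11. [r5c6∈{7,8}] in col 6, 8 fits only at r5c6 ⇒ r5c6=8.
Step 12. [r2c8∈{4}] r2c8 is down to just 4, so r2c8=4.
Step 13. [r2c9∈{9}] nothing but 9 survives at r2c9, so r2c9=9.
Step 14. [r5c7∈{3,4,9}] r5c7 is the only open cell in col 7 admitting 9 ⇒ r5c7=9.
Step 15. [r7c3∈{9}] nothing but 9 survives at r7c3 ⇒ r7c3=9.
Step 16. [r4c9∈{4}] r4c9's peers cover all but 4 ⇒ r4c9=4.
Step 17. [r7c2∈{8}] only 8 remains possible at r7c2. So r7c2=8.
Step 18. [r7c4∈{4}] r7c4 has the single candidate 4, so r7c4=4.
Step 19. [r1c8∈{3,5}] in row 1, 5 fits only at r1c8. So r1c8=5.
Step 20. [r3c9∈{1,8}] in row 3, 8 fits only at r3c9. So r3c9=8.
Step 21. [r7c7∈{6}] nothing but 6 survives at r7c7. So r7c7=6.
Step 22. [r9c7∈{4}] r9c7 has the single candidate 4, so r9c7=4.
Step 23. [r6c7∈{8}] r6c7 is down to just 8. So r6c7=8.
Step 24. [r4c6∈{6}] r4c6 is down to just 6 ⇒ r4c6=6.
Step 25. [r3c8∈{1}] r3c8 has the single candidate 1 ⇒ r3c8=1.
Step 26. [r5c8∈{3}] only 3 remains possible at r5c8. So r5c8=3.
Step 27. [r6c1∈{1}] r6c1 is down to just 1. So r6c1=1.
Step 28. [r4c2∈{9}] r4c2's peers cover all but 9, so r4c2=9.
Step 29. [r2c7∈{7}] only 7 remains possible at r2c7, so r2c7=7.
Step 30. [r5c5∈{7}] r5c5 has the single candidate 7, so r5c5=7.
Step 31. [r9c2∈{5}] r9c2 has the single candidate 5, so r9c2=5.
Step 32. [r4c3∈{3}] only 3 remains possible at r4c3. So r4c3=3.
Step 33. [r6c3∈{5}] r6c3 is down to just 5 ⇒ r6c3=5.
Step 34. [r8c6∈{7}] only 7 remains possible at r8c6, so r8c6=7.
Step 35. [r7c1∈{7}] only 7 remains possible at r7c1, so r7c1=7.
Step 36. [r2c4∈{2}] nothing but 2 survives at r2c4, so r2c4=2.
Step 37. [r5c2∈{4}] r5c2 has the single candidate 4 ⇒ r5c2=4.
Step 38. [r1c5∈{9}] r1c5 is down to just 9 ⇒ r1c5=9.
Step 39. [r9c4∈{8}] r9c4 is down to just 8, so r9c4=8.
Step 40. [r9c1∈{3}] nothing but 3 survives at r9c1 ⇒ r9c1=3.
Step 41. [r1c2∈{2}] r1c2 has the single candidate 2. So r1c2=2.
Step 42. [r5c4∈{1}] r5c4's peers cover all but 1. So r5c4=1.
Step 43. [r1c7∈{3}] r1c7 has the single candidate 3 ⇒ r1c7=3.
Step 44. [r7c9∈{1}] nothing but 1 survives at r7c9 ⇒ r7c9=1.
Step 45. [r9c5∈{6}] r9c5 has the single candidate 6. So r9c5=6.

Answer: 4 2 8 7 9 1 3 5 6 / 5 1 6 2 8 3 7 4 9 / 9 3 7 6 5 4 2 1 8 / 8 9 3 5 2 6 1 7 4 / 6 4 2 1 7 8 9 3 5 / 1 7 5 3 4 9 8 6 2 / 7 8 9 4 3 5 6 2 1 / 2 6 4 9 1 7 5 8 3 / 3 5 1 8 6 2 4 9 7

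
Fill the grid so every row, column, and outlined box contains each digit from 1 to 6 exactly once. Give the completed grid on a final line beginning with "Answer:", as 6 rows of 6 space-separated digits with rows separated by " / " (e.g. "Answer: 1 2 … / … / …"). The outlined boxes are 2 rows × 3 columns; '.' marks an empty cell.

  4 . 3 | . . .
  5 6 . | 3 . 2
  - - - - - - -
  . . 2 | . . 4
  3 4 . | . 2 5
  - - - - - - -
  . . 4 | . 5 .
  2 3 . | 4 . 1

Step 1. [r6c5∈{6}] r6c5's peers cover all but 6 ⇒ r6c5=6.
Step 2. [r1c5∈{1}] r1c5's peers cover all but 1. So r1c5=1.
Step 3. [r4c3∈{1,6}] in col 3, 6 fits only at r4c3, so r4c3=6.
Step 4. [r3c1∈{1}] nothing but 1 survives at r3c1 ⇒ r3c1=1.
Step 5. [r3c4∈{6}] r3c4's peers cover all but 6. So r3c4=6.
Step 6. [r5c6∈{3}] r5c6 has the single candidate 3 ⇒ r5c6=3.
Step 7. [r1c2∈{2}] r1c2 is down to just 2, so r1c2=2.
Step 8. [r3c5∈{3}] r3c5's peers cover all but 3, so r3c5=3.
Step 9. [r4c4∈{1}] r4c4 is down to just 1 ⇒ r4c4=1.
Step 10. [r5c1∈{6}] r5c1 is down to just 6. So r5c1=6.
Step 11. [r3c2∈{5}] nothing but 5 survives at r3c2, so r3c2=5.
Step 12. [r2c3∈{1}] nothing but 1 survives at r2c3 ⇒ r2c3=1.
Step 13. [r5c2∈{1}] r5c2 is down to just 1. So r5c2=1.
Step 14. [r5c4∈{2}] nothing but 2 survives at r5c4. So r5c4=2.
Step 15. [r1c4∈{5}] r1c4's peers cover all but 5. So r1c4=5.
Step 16. [r2c5∈{4}] only 4 remains possible at r2c5 ⇒ r2c5=4.
Step 17. [r6c3∈{5}] only 5 remains possible at r6c3, so r6c3=5.
Step 18. [r1c6∈{6}] r1c6's peers cover all but 6, so r1c6=6.

Answer: 4 2 3 5 1 6 / 5 6 1 3 4 2 / 1 5 2 6 3 4 / 3 4 6 1 2 5 / 6 1 4 2 5 3 / 2 3 5 4 6 1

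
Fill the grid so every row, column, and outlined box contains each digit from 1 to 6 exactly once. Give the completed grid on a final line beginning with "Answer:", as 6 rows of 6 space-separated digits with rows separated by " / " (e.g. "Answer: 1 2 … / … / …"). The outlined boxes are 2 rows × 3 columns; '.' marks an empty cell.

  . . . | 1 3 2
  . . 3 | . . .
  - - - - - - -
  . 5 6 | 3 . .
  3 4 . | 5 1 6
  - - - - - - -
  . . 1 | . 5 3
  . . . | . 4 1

Step 1. [r1c2∈{6}] nothing but 6 survives at r1c2 ⇒ r1c2=6.
Step 2. [r5c2∈{2}] r5c2 has the single candidate 2 ⇒ r5c2=2.
Step 3. [r2c1∈{1,2,4,5}] r2c1 is the only open cell in row 2 admitting 2, so r2c1=2.
Step 4. [r5c4∈{6}] r5c4 is down to just 6, so r5c4=6.
Step 5. [r1c3∈{4,5}] r1c3 is the only open cell in col 3 admitting 4, so r1c3=4.
Step 6. [r6c3∈{5}] only 5 remains possible at r6c3 ⇒ r6c3=5.
Step 7. [r3c6∈{4}] only 4 remains possible at r3c6. So r3c6=4.
Step 8. [r3c5∈{2}] only 2 remains possible at r3c5, so r3c5=2.
Step 9. [r6c4∈{2}] r6c4's peers cover all but 2 ⇒ r6c4=2.
Step 10. [r6c2∈{3}] r6c2's peers cover all but 3. So r6c2=3.
Step 11. [r2c6∈{5}] r2c6 has the single candidate 5, so r2c6=5.
Step 12. [r3c1∈{1}] nothing but 1 survives at r3c1, so r3c1=1.
Step 13. [r2c2∈{1}] only 1 remains possible at r2c2 ⇒ r2c2=1.
Step 14. [r2c5∈{6}] only 6 remains possible at r2c5 ⇒ r2c5=6.
Step 15. [r4c3∈{2}] only 2 remains possible at r4c3. So r4c3=2.
Step 16. [r2c4∈{4}] r2c4 is down to just 4 ⇒ r2c4=4.
Step 17. [r6c1∈{6}] r6c1 is down to just 6 ⇒ r6c1=6.
Step 18. [r1c1∈{5}] r1c1's peers cover all but 5 ⇒ r1c1=5.
Step 19. [r5c1∈{4}] only 4 remains possible at r5c1. So r5c1=4.

Answer: 5 6 4 1 3 2 / 2 1 3 4 6 5 / 1 5 6 3 2 4 / 3 4 2 5 1 6 / 4 2 1 6 5 3 / 6 3 5 2 4 1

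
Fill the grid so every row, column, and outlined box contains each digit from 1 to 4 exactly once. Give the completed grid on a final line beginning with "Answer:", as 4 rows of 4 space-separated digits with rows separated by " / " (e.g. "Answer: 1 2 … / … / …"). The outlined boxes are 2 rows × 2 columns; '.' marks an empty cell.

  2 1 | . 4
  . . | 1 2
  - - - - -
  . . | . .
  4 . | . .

Step 1. [r2c1∈{3}] only 3 remains possible at r2c1, so r2c1=3.
Step 2. [r4c4∈{1,3}] row 4 places 1 nowhere but r4c4. So r4c4=1.
Step 3. [r3c4∈{3}] only 3 remains possible at r3c4, so r3c4=3.
Step 4. [r3c2∈{2}] r3c2's peers cover all but 2, so r3c2=2.
Step 5. [r3c1∈{1}] r3c1's peers cover all but 1 ⇒ r3c1=1.
Step 6. [r4c2∈{3}] r4c2 is down to just 3 ⇒ r4c2=3.
Step 7. [r2c2∈{4}] r2c2 is down to just 4 ⇒ r2c2=4.
Step 8. [r1c3∈{3}] only 3 remains possible at r1c3. So r1c3=3.
Step 9. [r3c3∈{4}] r3c3's peers cover all but 4 ⇒ r3c3=4.
Step 10. [r4c3∈{2}] r4c3's peers cover all but 2. So r4c3=2.

Answer: 2 1 3 4 / 3 4 1 2 / 1 2 4 3 / 4 3 2 1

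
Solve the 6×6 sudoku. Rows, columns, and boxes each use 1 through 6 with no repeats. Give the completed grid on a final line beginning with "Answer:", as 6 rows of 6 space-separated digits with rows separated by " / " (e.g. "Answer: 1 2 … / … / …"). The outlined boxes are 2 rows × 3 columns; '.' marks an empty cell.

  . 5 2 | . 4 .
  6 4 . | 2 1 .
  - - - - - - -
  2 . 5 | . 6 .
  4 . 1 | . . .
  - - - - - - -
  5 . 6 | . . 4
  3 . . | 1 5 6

Step 1. [r5c4∈{3}] r5c4 is down to just 3. So r5c4=3.
Step 2. [r4c5∈{2,3}] in col 5, 3 fits only at r4c5. So r4c5=3.
Step 3. [r2c6∈{3,5}] row 2 places 5 nowhere but r2c6. So r2c6=5.
Step 4. [r6c2∈{2}] r6c2 is down to just 2. So r6c2=2.
Step 5. [r4c6∈{2}] r4c6 is down to just 2 ⇒ r4c6=2.
Step 6. [r4c4∈{5}] r4c4 has the single candidate 5. So r4c4=5.
Step 7. [r1c1∈{1}] r1c1 has the single candidate 1, so r1c1=1.
Step 8. [r1c6∈{3}] only 3 remains possible at r1c6 ⇒ r1c6=3.
Step 9. [r2c3∈{3}] r2c3's peers cover all but 3. So r2c3=3.
Step 10. [r5c5∈{2}] r5c5's peers cover all but 2, so r5c5=2.
Step 11. [r1c4∈{6}] r1c4 is down to just 6 ⇒ r1c4=6.
Step 12. [r3c6∈{1}] nothing but 1 survives at r3c6 ⇒ r3c6=1.
Step 13. [r5c2∈{1}] r5c2 is down to just 1. So r5c2=1.
Step 14. [r3c4∈{4}] only 4 remains possible at r3c4, so r3c4=4.
Step 15. [r6c3∈{4}] nothing but 4 survives at r6c3. So r6c3=4.
Step 16. [r4c2∈{6}] r4c2's peers cover all but 6, so r4c2=6.
Step 17. [r3c2∈{3}] r3c2 is down to just 3. So r3c2=3.

Answer: 1 5 2 6 4 3 / 6 4 3 2 1 5 / 2 3 5 4 6 1 / 4 6 1 5 3 2 / 5 1 6 3 2 4 / 3 2 4 1 5 6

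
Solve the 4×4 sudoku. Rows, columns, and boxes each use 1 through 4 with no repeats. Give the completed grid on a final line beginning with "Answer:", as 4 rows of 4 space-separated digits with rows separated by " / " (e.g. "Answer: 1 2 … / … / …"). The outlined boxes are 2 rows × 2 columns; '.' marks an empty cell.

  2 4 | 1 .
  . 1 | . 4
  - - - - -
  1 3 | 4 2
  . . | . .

Step 1. [r1c4∈{3}] r1c4 is down to just 3 ⇒ r1c4=3.
Step 2. [r4c4∈{1}] r4c4's peers cover all but 1. So r4c4=1.
Step 3. [r4c3∈{3}] only 3 remains possible at r4c3, so r4c3=3.
Step 4. [r2c3∈{2}] r2c3's peers cover all but 2, so r2c3=2.
Step 5. [r4c2∈{2}] nothing but 2 survives at r4c2, so r4c2=2.
Step 6. [r4c1∈{4}] r4c1 is down to just 4, so r4c1=4.
Step 7. [r2c1∈{3}] r2c1's peers cover all but 3. So r2c1=3.

Answer: 2 4 1 3 / 3 1 2 4 / 1 3 4 2 / 4 2 3 1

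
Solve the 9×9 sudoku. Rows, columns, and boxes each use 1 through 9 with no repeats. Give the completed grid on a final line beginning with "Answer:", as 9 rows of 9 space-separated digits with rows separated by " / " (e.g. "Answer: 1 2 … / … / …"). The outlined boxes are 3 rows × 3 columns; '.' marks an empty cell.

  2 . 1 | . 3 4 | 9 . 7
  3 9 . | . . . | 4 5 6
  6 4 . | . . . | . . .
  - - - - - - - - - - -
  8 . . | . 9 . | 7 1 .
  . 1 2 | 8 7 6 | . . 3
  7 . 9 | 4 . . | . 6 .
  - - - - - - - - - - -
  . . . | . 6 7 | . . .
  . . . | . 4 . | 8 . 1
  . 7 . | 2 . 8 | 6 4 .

Step 1. [r9c3∈{3,5}] in row 9, 3 fits only at r9c3 ⇒ r9c3=3.
Step 2. [r5c7∈{5}] r5c7's peers cover all but 5. So r5c7=5.
Step 3. [r6c7∈{2}] r6c7 has the single candidate 2. So r6c7=2.
Step 4. [r7c7∈{3}] r7c7 is down to just 3. So r7c7=3.
Step 5. [r4c6∈{2,3,5}] r4c6 is the only open cell in row 4 admitting 2. So r4c6=2.
Step 6. [r2c6∈{1}] r2c6 has the single candidate 1. So r2c6=1.
Step 7. [r7c4∈{1,5,9}] in col 4, 1 fits only at r7c4 ⇒ r7c4=1.
Step 8. [r9c5∈{5}] nothing but 5 survives at r9c5, so r9c5=5.
Step 9. [r7c9∈{2,5,9}] 5 has one home in col 9: r7c9. So r7c9=5.
Step 10. [r1c8∈{8}] r1c8's peers cover all but 8, so r1c8=8.
Step 11. [r1c2∈{5}] only 5 remains possible at r1c2 ⇒ r1c2=5.
Step 12. [r4c3∈{4,5,6}] across box 4, 5 lands solely at r4c3 ⇒ r4c3=5.
Step 13. [r9c9∈{9}] only 9 remains possible at r9c9. So r9c9=9.
Step 14. [r7c8∈{2}] nothing but 2 survives at r7c8, so r7c8=2.
Step 15. [r3c4∈{5,7,9}] in col 4, 5 fits only at r3c4, so r3c4=5.
Step 16. [r4c4∈{3}] only 3 remains possible at r4c4 ⇒ r4c4=3.
Step 17. [r7c1∈{4,9}] in row 7, 9 fits only at r7c1, so r7c1=9.
Step 18. [r2c5∈{2,8}] 2 has one home in row 2: r2c5 ⇒ r2c5=2.
Step 19. [r2c3∈{7,8}] row 2 places 8 nowhere but r2c3 ⇒ r2c3=8.
Step 20. [r3c6∈{9}] r3c6 has the single candidate 9, so r3c6=9.
Step 21. [r8c2∈{2,6}] r8c2 is the only open cell in row 8 admitting 2, so r8c2=2.
Step 22. [r1c4∈{6}] r1c4 has the single candidate 6. So r1c4=6.
Step 23. [r7c2∈{8}] r7c2 is down to just 8 ⇒ r7c2=8.
Step 24. [r5c1∈{4}] r5c1 has the single candidate 4, so r5c1=4.
Step 25. [r7c3∈{4}] only 4 remains possible at r7c3, so r7c3=4.
Step 26. [r9c1∈{1}] r9c1 is down to just 1, so r9c1=1.
Step 27. [r8c3∈{6}] r8c3 has the single candidate 6, so r8c3=6.
Step 28. [r3c5∈{8}] nothing but 8 survives at r3c5. So r3c5=8.
Step 29. [r5c8∈{9}] only 9 remains possible at r5c8. So r5c8=9.
Step 30. [r4c9∈{4}] r4c9's peers cover all but 4 ⇒ r4c9=4.
Step 31. [r8c1∈{5}] only 5 remains possible at r8c1. So r8c1=5.
Step 32. [r8c4∈{9}] nothing but 9 survives at r8c4. So r8c4=9.
Step 33. [r4c2∈{6}] r4c2 has the single candidate 6 ⇒ r4c2=6.
Step 34. [r6c2∈{3}] only 3 remains possible at r6c2, so r6c2=3.
Step 35. [r6c5∈{1}] r6c5 has the single candidate 1 ⇒ r6c5=1.
Step 36. [r3c3∈{7}] r3c3 has the single candidate 7 ⇒ r3c3=7.
Step 37. [r8c6∈{3}] r8c6 is down to just 3, so r8c6=3.
Step 38. [r6c6∈{5}] r6c6 is down to just 5 ⇒ r6c6=5.
Step 39. [r3c7∈{1}] r3c7 is down to just 1, so r3c7=1.
Step 40. [r3c8∈{3}] r3c8 is down to just 3. So r3c8=3.
Step 41. [r3c9∈{2}] r3c9's peers cover all but 2, so r3c9=2.
Step 42. [r2c4∈{7}] nothing but 7 survives at r2c4, so r2c4=7.
Step 43. [r8c8∈{7}] r8c8 is down to just 7 ⇒ r8c8=7.
Step 44. [r6c9∈{8}] only 8 remains possible at r6c9, so r6c9=8.

Answer: 2 5 1 6 3 4 9 8 7 / 3 9 8 7 2 1 4 5 6 / 6 4 7 5 8 9 1 3 2 / 8 6 5 3 9 2 7 1 4 / 4 1 2 8 7 6 5 9 3 / 7 3 9 4 1 5 2 6 8 / 9 8 4 1 6 7 3 2 5 / 5 2 6 9 4 3 8 7 1 / 1 7 3 2 5 8 6 4 9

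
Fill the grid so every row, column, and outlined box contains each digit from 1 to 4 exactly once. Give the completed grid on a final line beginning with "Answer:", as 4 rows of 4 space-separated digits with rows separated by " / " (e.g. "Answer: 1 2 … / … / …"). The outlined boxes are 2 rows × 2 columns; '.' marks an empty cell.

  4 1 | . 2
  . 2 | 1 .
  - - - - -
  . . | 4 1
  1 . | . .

Step 1. [r4c4∈{3}] r4c4 is down to just 3 ⇒ r4c4=3.
Step 2. [r2c1∈{3}] only 3 remains possible at r2c1 ⇒ r2c1=3.
Step 3. [r2c4∈{4}] only 4 remains possible at r2c4, so r2c4=4.
Step 4. [r1c3∈{3}] r1c3 is down to just 3, so r1c3=3.
Step 5. [r3c2∈{3}] r3c2 has the single candidate 3 ⇒ r3c2=3.
Step 6. [r4c2∈{4}] nothing but 4 survives at r4c2. So r4c2=4.
Step 7. [r3c1∈{2}] r3c1's peers cover all but 2. So r3c1=2.
Step 8. [r4c3∈{2}] r4c3 is down to just 2. So r4c3=2.

Answer: 4 1 3 2 / 3 2 1 4 / 2 3 4 1 / 1 4 2 3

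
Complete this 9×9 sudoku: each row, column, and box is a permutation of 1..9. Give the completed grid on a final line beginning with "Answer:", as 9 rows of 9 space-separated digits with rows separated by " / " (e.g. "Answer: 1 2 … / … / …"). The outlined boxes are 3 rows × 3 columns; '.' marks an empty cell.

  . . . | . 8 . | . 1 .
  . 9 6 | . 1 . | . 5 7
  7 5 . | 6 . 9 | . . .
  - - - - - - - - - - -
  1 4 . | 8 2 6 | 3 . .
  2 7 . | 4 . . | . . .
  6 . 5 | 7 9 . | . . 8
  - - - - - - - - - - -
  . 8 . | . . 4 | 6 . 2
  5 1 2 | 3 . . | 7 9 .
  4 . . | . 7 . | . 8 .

Step 1. [r2c7∈{2,4,8}] across row 2, 4 lands solely at r2c7 ⇒ r2c7=4.
Step 2. [r1c1∈{3}] only 3 remains possible at r1c1 ⇒ r1c1=3.
Step 3. [r7c4∈{1,5,9}] across row 7, 1 lands solely at r7c4 ⇒ r7c4=1.
Step 4. [r4c9∈{5,9}] in row 4, 5 fits only at r4c9. So r4c9=5.
Step 5. [r2c4∈{2}] r2c4 has the single candidate 2, so r2c4=2.
Step 6. [r4c3∈{9}] r4c3 has the single candidate 9, so r4c3=9.
Step 7. [r9c3∈{3}] r9c3's peers cover all but 3. So r9c3=3.
Step 8. [r9c7∈{1,5}] col 7 places 5 nowhere but r9c7. So r9c7=5.
Step 9. [r2c6∈{3}] only 3 remains possible at r2c6. So r2c6=3.
Step 10. [r3c3∈{1,4,8}] across row 3, 1 lands solely at r3c3, so r3c3=1.
Step 11. [r1c9∈{6,9}] in row 1, 6 fits only at r1c9. So r1c9=6.
Step 12. [r5c9∈{1,9}] r5c9 is the only open cell in col 9 admitting 9. So r5c9=9.
Step 13. [r6c6∈{1}] r6c6 has the single candidate 1. So r6c6=1.
Step 14. [r6c7∈{2}] only 2 remains possible at r6c7 ⇒ r6c7=2.
Step 15. [r5c6∈{5}] r5c6 has the single candidate 5 ⇒ r5c6=5.
Step 16. [r3c8∈{2,3}] row 3 places 2 nowhere but r3c8 ⇒ r3c8=2.
Step 17. [r6c2∈{3}] r6c2 has the single candidate 3 ⇒ r6c2=3.
Step 18. [r7c3∈{7}] r7c3's peers cover all but 7 ⇒ r7c3=7.
Step 19. [r1c7∈{9}] r1c7 is down to just 9, so r1c7=9.
Step 20. [r3c5∈{4}] r3c5 has the single candidate 4. So r3c5=4.
Step 21. [r5c7∈{1}] only 1 remains possible at r5c7 ⇒ r5c7=1.
Step 22. [r8c5∈{6}] only 6 remains possible at r8c5 ⇒ r8c5=6.
Step 23. [r6c8∈{4}] only 4 remains possible at r6c8, so r6c8=4.
Step 24. [r7c5∈{5}] r7c5 has the single candidate 5. So r7c5=5.
Step 25. [r5c3∈{8}] only 8 remains possible at r5c3, so r5c3=8.
Step 26. [r9c6∈{2}] r9c6's peers cover all but 2, so r9c6=2.
Step 27. [r4c8∈{7}] only 7 remains possible at r4c8, so r4c8=7.
Step 28. [r8c6∈{8}] only 8 remains possible at r8c6. So r8c6=8.
Step 29. [r1c3∈{4}] r1c3's peers cover all but 4, so r1c3=4.
Step 30. [r1c6∈{7}] only 7 remains possible at r1c6. So r1c6=7.
Step 31. [r7c1∈{9}] r7c1 has the single candidate 9 ⇒ r7c1=9.
Step 32. [r3c9∈{3}] r3c9's peers cover all but 3 ⇒ r3c9=3.
Step 33. [r2c1∈{8}] r2c1 has the single candidate 8, so r2c1=8.
Step 34. [r1c4∈{5}] only 5 remains possible at r1c4 ⇒ r1c4=5.
Step 35. [r3c7∈{8}] r3c7 has the single candidate 8. So r3c7=8.
Step 36. [r1c2∈{2}] r1c2's peers cover all but 2, so r1c2=2.
Step 37. [r9c4∈{9}] r9c4's peers cover all but 9, so r9c4=9.
Step 38. [r9c9∈{1}] r9c9's peers cover all but 1. So r9c9=1.
Step 39. [r7c8∈{3}] r7c8's peers cover all but 3, so r7c8=3.
Step 40. [r9c2∈{6}] nothing but 6 survives at r9c2 ⇒ r9c2=6.
Step 41. [r5c5∈{3}] r5c5 is down to just 3. So r5c5=3.
Step 42. [r8c9∈{4}] r8c9 is down to just 4, so r8c9=4.
Step 43. [r5c8∈{6}] r5c8 has the single candidate 6. So r5c8=6.

Answer: 3 2 4 5 8 7 9 1 6 / 8 9 6 2 1 3 4 5 7 / 7 5 1 6 4 9 8 2 3 / 1 4 9 8 2 6 3 7 5 / 2 7 8 4 3 5 1 6 9 / 6 3 5 7 9 1 2 4 8 / 9 8 7 1 5 4 6 3 2 / 5 1 2 3 6 8 7 9 4 / 4 6 3 9 7 2 5 8 1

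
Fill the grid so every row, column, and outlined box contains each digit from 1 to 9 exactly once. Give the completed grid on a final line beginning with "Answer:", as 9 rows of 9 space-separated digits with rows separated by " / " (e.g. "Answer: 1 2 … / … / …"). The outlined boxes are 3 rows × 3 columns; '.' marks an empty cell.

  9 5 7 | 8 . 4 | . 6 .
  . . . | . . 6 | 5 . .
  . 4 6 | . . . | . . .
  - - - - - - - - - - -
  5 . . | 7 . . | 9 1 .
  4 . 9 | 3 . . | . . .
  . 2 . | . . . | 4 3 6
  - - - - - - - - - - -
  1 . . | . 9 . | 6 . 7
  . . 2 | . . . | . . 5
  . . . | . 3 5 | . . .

Step 1. [r3c6∈{1,2,3,7,9}] in col 6, 3 fits only at r3c6 ⇒ r3c6=3.
Step 2. [r8c6∈{1,7,8}] 7 has one home in col 6: r8c6, so r8c6=7.
Step 3. [r8c7∈{1,3,8}] 3 has one home in box 9: r8c7 ⇒ r8c7=3.
Step 4. [r2c1∈{2,3,8}] across col 1, 3 lands solely at r2c1, so r2c1=3.
Step 5. [r3c1∈{2,8}] r3c1 is the only open cell in col 1 admitting 2. So r3c1=2.
Step 6. [r5c8∈{2,5,7,8}] in col 8, 5 fits only at r5c8, so r5c8=5.
Step 7. [r4c5∈{2,4,6,8}] 4 has one home in row 4: r4c5. So r4c5=4.
Step 8. [r4c2∈{3,6,8}] r4c2 is the only open cell in row 4 admitting 6 ⇒ r4c2=6.
Step 9. [r5c5∈{1,2,6,8}] in row 5, 6 fits only at r5c5 ⇒ r5c5=6.
Step 10. [r5c7∈{2,7,8}] across box 6, 7 lands solely at r5c7. So r5c7=7.
Step 11. [r9c2∈{7,8,9}] col 2 places 7 nowhere but r9c2, so r9c2=7.
Step 12. [r6c6∈{1,8,9}] 9 has one home in col 6: r6c6. So r6c6=9.
Step 13. [r5c6∈{1,2,8}] r5c6 is the only open cell in col 6 admitting 1 ⇒ r5c6=1.
Step 14. [r5c2∈{8}] r5c2's peers cover all but 8 ⇒ r5c2=8.
Step 15. [r4c9∈{2,8}] across box 6, 8 lands solely at r4c9, so r4c9=8.
Step 16. [r7c6∈{2,8}] r7c6 is the only open cell in col 6 admitting 8, so r7c6=8.
Step 17. [r8c5∈{1}] nothing but 1 survives at r8c5. So r8c5=1.
Step 18. [r1c5∈{2}] only 2 remains possible at r1c5. So r1c5=2.
Step 19. [r9c7∈{1,2,8}] in col 7, 2 fits only at r9c7. So r9c7=2.
Step 20. [r7c8∈{4}] r7c8's peers cover all but 4. So r7c8=4.
Step 21. [r9c9∈{1,9}] 1 has one home in row 9: r9c9. So r9c9=1.
Step 22. [r9c8∈{8,9}] row 9 places 9 nowhere but r9c8 ⇒ r9c8=9.
Step 23. [r2c8∈{2,7,8}] across col 8, 2 lands solely at r2c8. So r2c8=2.
Step 24. [r8c4∈{4,6}] in row 8, 4 fits only at r8c4 ⇒ r8c4=4.
Step 25. [r3c8∈{7,8}] 7 has one home in col 8: r3c8, so r3c8=7.
Step 26. [r3c9∈{9}] only 9 remains possible at r3c9 ⇒ r3c9=9.
Step 27. [r3c5∈{5}] nothing but 5 survives at r3c5 ⇒ r3c5=5.
Step 28. [r2c2∈{1}] r2c2 has the single candidate 1 ⇒ r2c2=1.
Step 29. [r8c1∈{6,8}] 6 has one home in row 8: r8c1. So r8c1=6.
Step 30. [r7c2∈{3}] only 3 remains possible at r7c2 ⇒ r7c2=3.
Step 31. [r9c1∈{8}] r9c1's peers cover all but 8 ⇒ r9c1=8.
Step 32. [r3c4∈{1}] r3c4 has the single candidate 1 ⇒ r3c4=1.
Step 33. [r7c3∈{5}] r7c3 has the single candidate 5, so r7c3=5.
Step 34. [r9c3∈{4}] only 4 remains possible at r9c3, so r9c3=4.
Step 35. [r2c9∈{4}] r2c9 is down to just 4 ⇒ r2c9=4.
Step 36. [r8c8∈{8}] r8c8's peers cover all but 8. So r8c8=8.
Step 37. [r8c2∈{9}] nothing but 9 survives at r8c2 ⇒ r8c2=9.
Step 38. [r6c5∈{8}] r6c5 has the single candidate 8 ⇒ r6c5=8.
Step 39. [r1c9∈{3}] only 3 remains possible at r1c9, so r1c9=3.
Step 40. [r4c3∈{3}] nothing but 3 survives at r4c3. So r4c3=3.
Step 41. [r3c7∈{8}] r3c7 is down to just 8, so r3c7=8.
Step 42. [r5c9∈{2}] only 2 remains possible at r5c9 ⇒ r5c9=2.
Step 43. [r1c7∈{1}] only 1 remains possible at r1c7. So r1c7=1.
Step 44. [r7c4∈{2}] r7c4 has the single candidate 2, so r7c4=2.
Step 45. [r9c4∈{6}] only 6 remains possible at r9c4 ⇒ r9c4=6.
Step 46. [r2c3∈{8}] r2c3's peers cover all but 8, so r2c3=8.
Step 47. [r6c3∈{1}] nothing but 1 survives at r6c3 ⇒ r6c3=1.
Step 48. [r2c4∈{9}] r2c4's peers cover all but 9 ⇒ r2c4=9.
Step 49. [r4c6∈{2}] r4c6 is down to just 2. So r4c6=2.
Step 50. [r6c4∈{5}] r6c4 has the single candidate 5, so r6c4=5.
Step 51. [r6c1∈{7}] nothing but 7 survives at r6c1. So r6c1=7.
Step 52. [r2c5∈{7}] nothing but 7 survives at r2c5 ⇒ r2c5=7.

Answer: 9 5 7 8 2 4 1 6 3 / 3 1 8 9 7 6 5 2 4 / 2 4 6 1 5 3 8 7 9 / 5 6 3 7 4 2 9 1 8 / 4 8 9 3 6 1 7 5 2 / 7 2 1 5 8 9 4 3 6 / 1 3 5 2 9 8 6 4 7 / 6 9 2 4 1 7 3 8 5 / 8 7 4 6 3 5 2 9 1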